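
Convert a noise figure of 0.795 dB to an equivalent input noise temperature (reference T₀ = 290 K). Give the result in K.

F = 10^(0.795/10) = 1.20088
T_e = (F − 1)·T₀ = (1.20088 − 1) × 290 = 58.3 K

58.3 K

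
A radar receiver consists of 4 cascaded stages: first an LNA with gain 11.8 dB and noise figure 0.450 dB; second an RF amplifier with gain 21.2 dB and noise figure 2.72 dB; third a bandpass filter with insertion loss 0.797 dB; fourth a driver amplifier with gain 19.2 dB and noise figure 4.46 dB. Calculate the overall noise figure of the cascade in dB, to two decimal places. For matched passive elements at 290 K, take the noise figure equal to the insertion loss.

Convert to linear (a loss of L dB is a gain of −L dB): F_i = 10^(NF_i/10), G_i = 10^(G_i,dB/10)
  Stage 1: F_1 = 10^(0.450/10) = 1.109, G_1 = 10^(11.8/10) = 15.14
  Stage 2: F_2 = 10^(2.72/10) = 1.871, G_2 = 10^(21.2/10) = 131.8
  Stage 3: F_3 = 10^(0.797/10) = 1.201, G_3 = 10^(−0.797/10) = 0.8323
  Stage 4: F_4 = 10^(4.46/10) = 2.793, G_4 = 10^(19.2/10) = 83.18
Friis cascade:
  F = 1.109 + (1.871 − 1)/15.14 + (1.201 − 1)/1995 + (2.793 − 1)/1661 = 1.168
NF = 10 log₁₀(1.168) = 0.67 dB

0.67 dB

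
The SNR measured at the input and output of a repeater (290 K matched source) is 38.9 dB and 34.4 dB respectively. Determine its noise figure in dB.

NF (dB) = SNR_in(dB) − SNR_out(dB) when the source is at T₀
NF = 38.9 − 34.4 = 4.5 dB

4.5 dB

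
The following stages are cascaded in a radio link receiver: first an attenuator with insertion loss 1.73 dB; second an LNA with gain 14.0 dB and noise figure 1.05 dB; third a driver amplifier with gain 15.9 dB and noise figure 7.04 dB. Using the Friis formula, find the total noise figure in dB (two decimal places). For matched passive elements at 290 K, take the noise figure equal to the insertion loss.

Convert to linear (a loss of L dB is a gain of −L dB): F_i = 10^(NF_i/10), G_i = 10^(G_i,dB/10)
  Stage 1: F_1 = 10^(1.73/10) = 1.489, G_1 = 10^(−1.73/10) = 0.6714
  Stage 2: F_2 = 10^(1.05/10) = 1.274, G_2 = 10^(14.0/10) = 25.12
  Stage 3: F_3 = 10^(7.04/10) = 5.058, G_3 = 10^(15.9/10) = 38.90
Friis cascade:
  F = 1.489 + (1.274 − 1)/0.6714 + (5.058 − 1)/16.87 = 2.137
NF = 10 log₁₀(2.137) = 3.30 dB

3.30 dB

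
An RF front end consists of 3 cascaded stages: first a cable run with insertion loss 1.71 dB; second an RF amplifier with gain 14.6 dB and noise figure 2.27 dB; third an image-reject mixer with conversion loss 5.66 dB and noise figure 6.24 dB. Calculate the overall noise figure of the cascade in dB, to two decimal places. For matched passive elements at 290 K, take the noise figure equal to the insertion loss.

4.26 dB

Convert to linear (a loss of L dB is a gain of −L dB): F_i = 10^(NF_i/10), G_i = 10^(G_i,dB/10)
  Stage 1: F_1 = 10^(1.71/10) = 1.483, G_1 = 10^(−1.71/10) = 0.6745
  Stage 2: F_2 = 10^(2.27/10) = 1.687, G_2 = 10^(14.6/10) = 28.84
  Stage 3: F_3 = 10^(6.24/10) = 4.207, G_3 = 10^(−5.66/10) = 0.2716
Friis cascade:
  F = 1.483 + (1.687 − 1)/0.6745 + (4.207 − 1)/19.45 = 2.665
NF = 10 log₁₀(2.665) = 4.26 dB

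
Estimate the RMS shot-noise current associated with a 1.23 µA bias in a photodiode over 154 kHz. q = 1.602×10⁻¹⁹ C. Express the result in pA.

I_n = √(2qI·B)
2qI·B = 2 × 1.602×10⁻¹⁹ × 1.23×10⁻⁶ × 1.54×10⁵ = 6.07×10⁻²⁰ A²
I_n = √(6.07×10⁻²⁰) = 2.46×10⁻¹⁰ A = 246 pA

246 pA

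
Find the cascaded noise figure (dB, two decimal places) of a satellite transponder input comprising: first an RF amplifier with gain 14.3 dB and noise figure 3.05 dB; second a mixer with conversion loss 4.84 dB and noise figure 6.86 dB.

Convert to linear (a loss of L dB is a gain of −L dB): F_i = 10^(NF_i/10), G_i = 10^(G_i,dB/10)
  Stage 1: F_1 = 10^(3.05/10) = 2.018, G_1 = 10^(14.3/10) = 26.92
  Stage 2: F_2 = 10^(6.86/10) = 4.853, G_2 = 10^(−4.84/10) = 0.3281
Friis cascade:
  F = 2.018 + (4.853 − 1)/26.92 = 2.162
NF = 10 log₁₀(2.162) = 3.35 dB

3.35 dB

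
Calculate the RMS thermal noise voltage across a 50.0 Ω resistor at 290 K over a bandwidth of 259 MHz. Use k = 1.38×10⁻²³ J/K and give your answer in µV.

V_n = √(4kTRB)
4kTRB = 4 × 1.38×10⁻²³ × 290 × 5.00×10¹ × 2.59×10⁸ = 2.07×10⁻¹⁰ V²
V_n = √(2.07×10⁻¹⁰) = 1.44×10⁻⁵ V = 14.4 µV

14.4 µV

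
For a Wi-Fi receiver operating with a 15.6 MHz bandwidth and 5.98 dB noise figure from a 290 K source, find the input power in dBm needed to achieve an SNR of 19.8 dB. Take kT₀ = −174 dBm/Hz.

Sensitivity = −174 + 10 log₁₀(B) + NF + SNR_min
= −174 + 71.93 + 5.98 + 19.8
= −76.29 dBm → −76.3 dBm

−76.3 dBm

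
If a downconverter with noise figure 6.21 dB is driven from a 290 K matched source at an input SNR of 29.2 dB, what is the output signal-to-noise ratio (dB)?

By definition F = SNR_in/SNR_out, so in dB: SNR_out = SNR_in − NF
SNR_out = 29.2 − 6.21 = 22.99 dB

22.99 dB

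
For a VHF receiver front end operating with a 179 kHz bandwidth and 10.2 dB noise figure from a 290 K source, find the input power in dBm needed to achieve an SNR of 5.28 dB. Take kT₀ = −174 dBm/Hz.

Sensitivity = −174 + 10 log₁₀(B) + NF + SNR_min
= −174 + 52.53 + 10.2 + 5.28
= −105.99 dBm → −106.0 dBm

−106.0 dBm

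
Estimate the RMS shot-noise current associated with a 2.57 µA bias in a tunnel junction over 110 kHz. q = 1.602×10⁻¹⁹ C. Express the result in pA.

I_n = √(2qI·B)
2qI·B = 2 × 1.602×10⁻¹⁹ × 2.57×10⁻⁶ × 1.10×10⁵ = 9.06×10⁻²⁰ A²
I_n = √(9.06×10⁻²⁰) = 3.01×10⁻¹⁰ A = 301 pA

301 pA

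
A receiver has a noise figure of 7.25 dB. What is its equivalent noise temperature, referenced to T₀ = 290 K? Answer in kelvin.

1250 K

F = 10^(7.25/10) = 5.30884
T_e = (F − 1)·T₀ = (5.30884 − 1) × 290 = 1250 K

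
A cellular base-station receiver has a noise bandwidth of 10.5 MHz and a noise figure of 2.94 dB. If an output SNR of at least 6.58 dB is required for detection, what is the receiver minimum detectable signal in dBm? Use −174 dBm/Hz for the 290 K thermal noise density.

Sensitivity = −174 + 10 log₁₀(B) + NF + SNR_min
= −174 + 70.21 + 2.94 + 6.58
= −94.27 dBm → −94.3 dBm

−94.3 dBm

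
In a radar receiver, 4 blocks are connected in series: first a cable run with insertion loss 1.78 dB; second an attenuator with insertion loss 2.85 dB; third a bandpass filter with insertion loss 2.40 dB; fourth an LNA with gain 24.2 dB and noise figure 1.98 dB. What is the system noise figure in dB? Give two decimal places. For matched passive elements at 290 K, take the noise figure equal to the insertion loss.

Convert to linear (a loss of L dB is a gain of −L dB): F_i = 10^(NF_i/10), G_i = 10^(G_i,dB/10)
  Stage 1: F_1 = 10^(1.78/10) = 1.507, G_1 = 10^(−1.78/10) = 0.6637
  Stage 2: F_2 = 10^(2.85/10) = 1.928, G_2 = 10^(−2.85/10) = 0.5188
  Stage 3: F_3 = 10^(2.40/10) = 1.738, G_3 = 10^(−2.40/10) = 0.5754
  Stage 4: F_4 = 10^(1.98/10) = 1.578, G_4 = 10^(24.2/10) = 263.0
Friis cascade:
  F = 1.507 + (1.928 − 1)/0.6637 + (1.738 − 1)/0.3443 + (1.578 − 1)/0.1982 = 7.962
NF = 10 log₁₀(7.962) = 9.01 dB

9.01 dB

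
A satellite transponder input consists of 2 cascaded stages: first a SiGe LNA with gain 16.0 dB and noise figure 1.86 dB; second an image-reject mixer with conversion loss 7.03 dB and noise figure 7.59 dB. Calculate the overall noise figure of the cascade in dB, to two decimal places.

2.18 dB

Convert to linear (a loss of L dB is a gain of −L dB): F_i = 10^(NF_i/10), G_i = 10^(G_i,dB/10)
  Stage 1: F_1 = 10^(1.86/10) = 1.535, G_1 = 10^(16.0/10) = 39.81
  Stage 2: F_2 = 10^(7.59/10) = 5.741, G_2 = 10^(−7.03/10) = 0.1982
Friis cascade:
  F = 1.535 + (5.741 − 1)/39.81 = 1.654
NF = 10 log₁₀(1.654) = 2.18 dB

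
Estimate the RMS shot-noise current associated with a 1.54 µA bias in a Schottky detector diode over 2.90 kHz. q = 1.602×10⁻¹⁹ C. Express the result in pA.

37.8 pA

I_n = √(2qI·B)
2qI·B = 2 × 1.602×10⁻¹⁹ × 1.54×10⁻⁶ × 2.90×10³ = 1.43×10⁻²¹ A²
I_n = √(1.43×10⁻²¹) = 3.78×10⁻¹¹ A = 37.8 pA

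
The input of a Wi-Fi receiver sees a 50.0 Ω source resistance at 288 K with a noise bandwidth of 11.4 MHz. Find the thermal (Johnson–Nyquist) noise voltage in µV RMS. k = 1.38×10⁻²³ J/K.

3.01 µV

V_n = √(4kTRB)
4kTRB = 4 × 1.38×10⁻²³ × 288 × 5.00×10¹ × 1.14×10⁷ = 9.06×10⁻¹² V²
V_n = √(9.06×10⁻¹²) = 3.01×10⁻⁶ V = 3.01 µV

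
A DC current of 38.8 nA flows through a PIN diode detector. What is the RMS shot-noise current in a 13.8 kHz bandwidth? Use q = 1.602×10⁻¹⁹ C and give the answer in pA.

I_n = √(2qI·B)
2qI·B = 2 × 1.602×10⁻¹⁹ × 3.88×10⁻⁸ × 1.38×10⁴ = 1.72×10⁻²² A²
I_n = √(1.72×10⁻²²) = 1.31×10⁻¹¹ A = 13.1 pA

13.1 pA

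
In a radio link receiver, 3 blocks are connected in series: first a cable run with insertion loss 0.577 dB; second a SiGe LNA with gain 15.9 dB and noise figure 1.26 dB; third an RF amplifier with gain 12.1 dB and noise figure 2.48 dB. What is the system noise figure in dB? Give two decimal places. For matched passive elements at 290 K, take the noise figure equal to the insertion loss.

Convert to linear (a loss of L dB is a gain of −L dB): F_i = 10^(NF_i/10), G_i = 10^(G_i,dB/10)
  Stage 1: F_1 = 10^(0.577/10) = 1.142, G_1 = 10^(−0.577/10) = 0.8756
  Stage 2: F_2 = 10^(1.26/10) = 1.337, G_2 = 10^(15.9/10) = 38.90
  Stage 3: F_3 = 10^(2.48/10) = 1.770, G_3 = 10^(12.1/10) = 16.22
Friis cascade:
  F = 1.142 + (1.337 − 1)/0.8756 + (1.770 − 1)/34.06 = 1.549
NF = 10 log₁₀(1.549) = 1.90 dB

1.90 dB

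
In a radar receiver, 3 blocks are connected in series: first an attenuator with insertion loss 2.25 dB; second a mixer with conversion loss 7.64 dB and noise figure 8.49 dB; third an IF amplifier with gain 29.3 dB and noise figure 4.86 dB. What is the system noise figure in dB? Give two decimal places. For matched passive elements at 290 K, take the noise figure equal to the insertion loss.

Convert to linear (a loss of L dB is a gain of −L dB): F_i = 10^(NF_i/10), G_i = 10^(G_i,dB/10)
  Stage 1: F_1 = 10^(2.25/10) = 1.679, G_1 = 10^(−2.25/10) = 0.5957
  Stage 2: F_2 = 10^(8.49/10) = 7.063, G_2 = 10^(−7.64/10) = 0.1722
  Stage 3: F_3 = 10^(4.86/10) = 3.062, G_3 = 10^(29.3/10) = 851.1
Friis cascade:
  F = 1.679 + (7.063 − 1)/0.5957 + (3.062 − 1)/0.1026 = 31.96
NF = 10 log₁₀(31.96) = 15.05 dB

15.05 dB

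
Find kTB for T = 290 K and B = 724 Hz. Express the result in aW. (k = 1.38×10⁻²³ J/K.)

2.90 aW

P_n = kTB = 1.38×10⁻²³ × 290 × 7.24×10² = 2.90×10⁻¹⁸ W = 2.90 aW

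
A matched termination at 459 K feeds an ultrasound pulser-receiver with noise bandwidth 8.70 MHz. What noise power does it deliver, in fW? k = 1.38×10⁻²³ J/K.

55.1 fW

P_n = kTB = 1.38×10⁻²³ × 459 × 8.70×10⁶ = 5.51×10⁻¹⁴ W = 55.1 fW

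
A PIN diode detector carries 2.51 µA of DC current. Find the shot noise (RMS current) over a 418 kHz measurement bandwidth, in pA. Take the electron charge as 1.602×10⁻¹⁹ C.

I_n = √(2qI·B)
2qI·B = 2 × 1.602×10⁻¹⁹ × 2.51×10⁻⁶ × 4.18×10⁵ = 3.36×10⁻¹⁹ A²
I_n = √(3.36×10⁻¹⁹) = 5.80×10⁻¹⁰ A = 580 pA

580 pA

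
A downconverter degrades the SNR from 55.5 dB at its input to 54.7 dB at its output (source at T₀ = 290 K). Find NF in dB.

NF (dB) = SNR_in(dB) − SNR_out(dB) when the source is at T₀
NF = 55.5 − 54.7 = 0.8 dB

0.8 dB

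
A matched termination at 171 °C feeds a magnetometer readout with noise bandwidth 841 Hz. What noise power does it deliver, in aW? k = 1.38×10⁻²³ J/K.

T = 171 °C + 273.15 = 444.15 K
P_n = kTB = 1.38×10⁻²³ × 444.15 × 8.41×10² = 5.15×10⁻¹⁸ W = 5.15 aW

5.15 aW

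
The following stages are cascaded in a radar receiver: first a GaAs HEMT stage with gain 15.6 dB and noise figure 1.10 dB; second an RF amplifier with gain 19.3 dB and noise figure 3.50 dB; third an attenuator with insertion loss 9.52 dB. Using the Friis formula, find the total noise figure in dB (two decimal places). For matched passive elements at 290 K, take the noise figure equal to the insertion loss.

Convert to linear (a loss of L dB is a gain of −L dB): F_i = 10^(NF_i/10), G_i = 10^(G_i,dB/10)
  Stage 1: F_1 = 10^(1.10/10) = 1.288, G_1 = 10^(15.6/10) = 36.31
  Stage 2: F_2 = 10^(3.50/10) = 2.239, G_2 = 10^(19.3/10) = 85.11
  Stage 3: F_3 = 10^(9.52/10) = 8.954, G_3 = 10^(−9.52/10) = 0.1117
Friis cascade:
  F = 1.288 + (2.239 − 1)/36.31 + (8.954 − 1)/3090 = 1.325
NF = 10 log₁₀(1.325) = 1.22 dB

1.22 dB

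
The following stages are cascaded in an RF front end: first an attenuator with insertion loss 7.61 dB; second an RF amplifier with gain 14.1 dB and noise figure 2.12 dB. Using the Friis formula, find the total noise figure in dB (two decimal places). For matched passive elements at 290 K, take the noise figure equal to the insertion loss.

Convert to linear (a loss of L dB is a gain of −L dB): F_i = 10^(NF_i/10), G_i = 10^(G_i,dB/10)
  Stage 1: F_1 = 10^(7.61/10) = 5.768, G_1 = 10^(−7.61/10) = 0.1734
  Stage 2: F_2 = 10^(2.12/10) = 1.629, G_2 = 10^(14.1/10) = 25.70
Friis cascade:
  F = 5.768 + (1.629 − 1)/0.1734 = 9.397
NF = 10 log₁₀(9.397) = 9.73 dB

9.73 dB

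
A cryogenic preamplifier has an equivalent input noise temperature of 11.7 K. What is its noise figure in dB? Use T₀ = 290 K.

0.172 dB

F = 1 + T_e/T₀ = 1 + 11.7/290 = 1.04034
NF = 10 log₁₀(1.04034) = 0.172 dB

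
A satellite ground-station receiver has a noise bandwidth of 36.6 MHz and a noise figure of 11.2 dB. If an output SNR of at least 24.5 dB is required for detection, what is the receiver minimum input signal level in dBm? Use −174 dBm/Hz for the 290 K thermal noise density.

−62.7 dBm

Sensitivity = −174 + 10 log₁₀(B) + NF + SNR_min
= −174 + 75.63 + 11.2 + 24.5
= −62.67 dBm → −62.7 dBm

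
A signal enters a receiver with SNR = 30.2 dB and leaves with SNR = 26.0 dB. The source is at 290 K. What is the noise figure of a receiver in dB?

4.2 dB

NF (dB) = SNR_in(dB) − SNR_out(dB) when the source is at T₀
NF = 30.2 − 26.0 = 4.2 dB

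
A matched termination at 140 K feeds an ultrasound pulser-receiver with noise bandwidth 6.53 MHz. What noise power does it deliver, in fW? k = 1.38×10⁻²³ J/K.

P_n = kTB = 1.38×10⁻²³ × 140 × 6.53×10⁶ = 1.26×10⁻¹⁴ W = 12.6 fW

12.6 fW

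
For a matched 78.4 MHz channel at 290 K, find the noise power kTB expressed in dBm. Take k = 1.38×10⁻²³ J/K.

−95.0 dBm

P_n = kTB = 1.38×10⁻²³ × 290 × 7.84×10⁷ = 3.14×10⁻¹³ W
In dBm: 10 log₁₀(3.14×10⁻¹³ / 10⁻³) = −95.0 dBm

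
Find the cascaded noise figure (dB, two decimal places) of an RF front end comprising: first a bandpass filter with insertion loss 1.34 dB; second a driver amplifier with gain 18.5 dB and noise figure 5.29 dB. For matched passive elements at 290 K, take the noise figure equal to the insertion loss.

Convert to linear (a loss of L dB is a gain of −L dB): F_i = 10^(NF_i/10), G_i = 10^(G_i,dB/10)
  Stage 1: F_1 = 10^(1.34/10) = 1.361, G_1 = 10^(−1.34/10) = 0.7345
  Stage 2: F_2 = 10^(5.29/10) = 3.381, G_2 = 10^(18.5/10) = 70.79
Friis cascade:
  F = 1.361 + (3.381 − 1)/0.7345 = 4.603
NF = 10 log₁₀(4.603) = 6.63 dB

6.63 dB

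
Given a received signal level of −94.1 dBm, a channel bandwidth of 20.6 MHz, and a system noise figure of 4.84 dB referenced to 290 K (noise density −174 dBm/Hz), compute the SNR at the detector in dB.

1.9 dB

Noise floor: N = −174 + 10 log₁₀(B) + NF
10 log₁₀(2.06×10⁷) = 73.14 dB
N = −174 + 73.14 + 4.84 = −96.02 dBm
SNR = P_sig − N = −94.1 − (−96.02) = 1.92 dB → 1.9 dB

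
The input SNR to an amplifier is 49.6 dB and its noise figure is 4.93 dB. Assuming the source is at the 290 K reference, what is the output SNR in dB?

By definition F = SNR_in/SNR_out, so in dB: SNR_out = SNR_in − NF
SNR_out = 49.6 − 4.93 = 44.67 dB

44.67 dB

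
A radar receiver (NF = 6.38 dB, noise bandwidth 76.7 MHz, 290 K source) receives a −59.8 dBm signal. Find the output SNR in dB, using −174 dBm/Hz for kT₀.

Noise floor: N = −174 + 10 log₁₀(B) + NF
10 log₁₀(7.67×10⁷) = 78.85 dB
N = −174 + 78.85 + 6.38 = −88.77 dBm
SNR = P_sig − N = −59.8 − (−88.77) = 28.97 dB → 29.0 dB

29.0 dB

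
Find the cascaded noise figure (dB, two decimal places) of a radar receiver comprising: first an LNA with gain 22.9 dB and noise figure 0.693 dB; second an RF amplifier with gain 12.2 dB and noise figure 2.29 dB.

0.71 dB

Convert to linear (a loss of L dB is a gain of −L dB): F_i = 10^(NF_i/10), G_i = 10^(G_i,dB/10)
  Stage 1: F_1 = 10^(0.693/10) = 1.173, G_1 = 10^(22.9/10) = 195.0
  Stage 2: F_2 = 10^(2.29/10) = 1.694, G_2 = 10^(12.2/10) = 16.60
Friis cascade:
  F = 1.173 + (1.694 − 1)/195.0 = 1.177
NF = 10 log₁₀(1.177) = 0.71 dB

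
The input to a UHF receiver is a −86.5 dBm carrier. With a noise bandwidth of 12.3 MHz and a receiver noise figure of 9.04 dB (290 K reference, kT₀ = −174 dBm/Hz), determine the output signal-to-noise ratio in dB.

Noise floor: N = −174 + 10 log₁₀(B) + NF
10 log₁₀(1.23×10⁷) = 70.9 dB
N = −174 + 70.9 + 9.04 = −94.06 dBm
SNR = P_sig − N = −86.5 − (−94.06) = 7.56 dB → 7.6 dB

7.6 dB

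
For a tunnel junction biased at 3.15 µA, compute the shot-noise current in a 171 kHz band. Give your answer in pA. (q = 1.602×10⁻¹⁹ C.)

I_n = √(2qI·B)
2qI·B = 2 × 1.602×10⁻¹⁹ × 3.15×10⁻⁶ × 1.71×10⁵ = 1.73×10⁻¹⁹ A²
I_n = √(1.73×10⁻¹⁹) = 4.15×10⁻¹⁰ A = 415 pA

415 pA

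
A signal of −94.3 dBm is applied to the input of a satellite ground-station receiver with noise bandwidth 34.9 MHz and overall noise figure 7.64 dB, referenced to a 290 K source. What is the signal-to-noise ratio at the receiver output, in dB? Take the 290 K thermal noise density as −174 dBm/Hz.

Noise floor: N = −174 + 10 log₁₀(B) + NF
10 log₁₀(3.49×10⁷) = 75.43 dB
N = −174 + 75.43 + 7.64 = −90.93 dBm
SNR = P_sig − N = −94.3 − (−90.93) = −3.37 dB → −3.4 dB

−3.4 dB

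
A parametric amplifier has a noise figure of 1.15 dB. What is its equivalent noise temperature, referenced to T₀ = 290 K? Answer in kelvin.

87.9 K

F = 10^(1.15/10) = 1.30317
T_e = (F − 1)·T₀ = (1.30317 − 1) × 290 = 87.9 K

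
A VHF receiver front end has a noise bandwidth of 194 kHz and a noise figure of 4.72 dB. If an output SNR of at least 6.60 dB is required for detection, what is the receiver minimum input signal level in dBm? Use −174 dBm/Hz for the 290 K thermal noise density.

−109.8 dBm

Sensitivity = −174 + 10 log₁₀(B) + NF + SNR_min
= −174 + 52.88 + 4.72 + 6.60
= −109.80 dBm → −109.8 dBm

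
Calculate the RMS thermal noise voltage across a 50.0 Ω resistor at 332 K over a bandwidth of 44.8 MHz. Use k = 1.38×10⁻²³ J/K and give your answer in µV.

V_n = √(4kTRB)
4kTRB = 4 × 1.38×10⁻²³ × 332 × 5.00×10¹ × 4.48×10⁷ = 4.11×10⁻¹¹ V²
V_n = √(4.11×10⁻¹¹) = 6.41×10⁻⁶ V = 6.41 µV

6.41 µV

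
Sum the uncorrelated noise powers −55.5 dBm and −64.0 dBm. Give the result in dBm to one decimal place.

Convert to linear, add, convert back:
P₁ = 2.82×10⁻⁹ W, P₂ = 3.98×10⁻¹⁰ W
P_tot = 3.22×10⁻⁹ W → 10 log₁₀(P_tot / 10⁻³) = −54.9 dBm

−54.9 dBm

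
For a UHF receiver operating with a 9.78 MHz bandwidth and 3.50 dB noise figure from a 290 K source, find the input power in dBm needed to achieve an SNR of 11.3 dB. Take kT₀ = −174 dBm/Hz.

Sensitivity = −174 + 10 log₁₀(B) + NF + SNR_min
= −174 + 69.9 + 3.50 + 11.3
= −89.30 dBm → −89.3 dBm

−89.3 dBm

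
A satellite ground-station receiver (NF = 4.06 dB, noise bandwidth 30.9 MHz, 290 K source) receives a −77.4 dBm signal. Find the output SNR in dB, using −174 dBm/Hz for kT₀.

17.6 dB

Noise floor: N = −174 + 10 log₁₀(B) + NF
10 log₁₀(3.09×10⁷) = 74.9 dB
N = −174 + 74.9 + 4.06 = −95.04 dBm
SNR = P_sig − N = −77.4 − (−95.04) = 17.64 dB → 17.6 dB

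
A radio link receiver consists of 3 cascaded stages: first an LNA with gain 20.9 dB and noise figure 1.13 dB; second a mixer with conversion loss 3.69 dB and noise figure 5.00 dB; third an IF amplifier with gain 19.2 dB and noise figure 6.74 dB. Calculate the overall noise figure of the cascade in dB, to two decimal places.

1.42 dB

Convert to linear (a loss of L dB is a gain of −L dB): F_i = 10^(NF_i/10), G_i = 10^(G_i,dB/10)
  Stage 1: F_1 = 10^(1.13/10) = 1.297, G_1 = 10^(20.9/10) = 123.0
  Stage 2: F_2 = 10^(5.00/10) = 3.162, G_2 = 10^(−3.69/10) = 0.4276
  Stage 3: F_3 = 10^(6.74/10) = 4.721, G_3 = 10^(19.2/10) = 83.18
Friis cascade:
  F = 1.297 + (3.162 − 1)/123.0 + (4.721 − 1)/52.60 = 1.385
NF = 10 log₁₀(1.385) = 1.42 dB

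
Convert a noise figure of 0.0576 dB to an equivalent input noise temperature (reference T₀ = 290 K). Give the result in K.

F = 10^(0.0576/10) = 1.01335
T_e = (F − 1)·T₀ = (1.01335 − 1) × 290 = 3.87 K

3.87 K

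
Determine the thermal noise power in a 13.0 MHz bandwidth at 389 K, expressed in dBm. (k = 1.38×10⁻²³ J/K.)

−101.6 dBm

P_n = kTB = 1.38×10⁻²³ × 389 × 1.30×10⁷ = 6.98×10⁻¹⁴ W
In dBm: 10 log₁₀(6.98×10⁻¹⁴ / 10⁻³) = −101.6 dBm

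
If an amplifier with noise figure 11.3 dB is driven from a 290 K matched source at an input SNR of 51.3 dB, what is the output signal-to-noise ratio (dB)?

40.0 dB

By definition F = SNR_in/SNR_out, so in dB: SNR_out = SNR_in − NF
SNR_out = 51.3 − 11.3 = 40.0 dB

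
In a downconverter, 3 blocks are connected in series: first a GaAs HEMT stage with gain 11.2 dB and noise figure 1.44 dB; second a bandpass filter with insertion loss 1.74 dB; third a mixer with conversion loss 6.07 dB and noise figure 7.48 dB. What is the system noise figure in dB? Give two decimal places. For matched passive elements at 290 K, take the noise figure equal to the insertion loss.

2.90 dB

Convert to linear (a loss of L dB is a gain of −L dB): F_i = 10^(NF_i/10), G_i = 10^(G_i,dB/10)
  Stage 1: F_1 = 10^(1.44/10) = 1.393, G_1 = 10^(11.2/10) = 13.18
  Stage 2: F_2 = 10^(1.74/10) = 1.493, G_2 = 10^(−1.74/10) = 0.6699
  Stage 3: F_3 = 10^(7.48/10) = 5.598, G_3 = 10^(−6.07/10) = 0.2472
Friis cascade:
  F = 1.393 + (1.493 − 1)/13.18 + (5.598 − 1)/8.831 = 1.951
NF = 10 log₁₀(1.951) = 2.90 dB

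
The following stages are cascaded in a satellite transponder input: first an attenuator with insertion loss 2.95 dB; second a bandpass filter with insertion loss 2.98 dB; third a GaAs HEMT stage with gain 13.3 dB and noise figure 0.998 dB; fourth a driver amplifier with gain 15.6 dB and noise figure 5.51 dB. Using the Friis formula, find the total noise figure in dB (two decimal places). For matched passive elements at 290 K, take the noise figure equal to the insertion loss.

Convert to linear (a loss of L dB is a gain of −L dB): F_i = 10^(NF_i/10), G_i = 10^(G_i,dB/10)
  Stage 1: F_1 = 10^(2.95/10) = 1.972, G_1 = 10^(−2.95/10) = 0.5070
  Stage 2: F_2 = 10^(2.98/10) = 1.986, G_2 = 10^(−2.98/10) = 0.5035
  Stage 3: F_3 = 10^(0.998/10) = 1.258, G_3 = 10^(13.3/10) = 21.38
  Stage 4: F_4 = 10^(5.51/10) = 3.556, G_4 = 10^(15.6/10) = 36.31
Friis cascade:
  F = 1.972 + (1.986 − 1)/0.5070 + (1.258 − 1)/0.2553 + (3.556 − 1)/5.458 = 5.398
NF = 10 log₁₀(5.398) = 7.32 dB

7.32 dB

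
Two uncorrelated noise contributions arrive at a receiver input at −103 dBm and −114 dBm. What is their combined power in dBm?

Convert to linear, add, convert back:
P₁ = 5.01×10⁻¹⁴ W, P₂ = 3.98×10⁻¹⁵ W
P_tot = 5.41×10⁻¹⁴ W → 10 log₁₀(P_tot / 10⁻³) = −102.7 dBm

−102.7 dBm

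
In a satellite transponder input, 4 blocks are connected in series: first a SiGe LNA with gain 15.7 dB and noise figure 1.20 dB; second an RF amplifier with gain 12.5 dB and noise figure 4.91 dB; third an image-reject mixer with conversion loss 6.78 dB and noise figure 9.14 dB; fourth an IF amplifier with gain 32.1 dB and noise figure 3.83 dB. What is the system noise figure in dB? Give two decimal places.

1.45 dB

Convert to linear (a loss of L dB is a gain of −L dB): F_i = 10^(NF_i/10), G_i = 10^(G_i,dB/10)
  Stage 1: F_1 = 10^(1.20/10) = 1.318, G_1 = 10^(15.7/10) = 37.15
  Stage 2: F_2 = 10^(4.91/10) = 3.097, G_2 = 10^(12.5/10) = 17.78
  Stage 3: F_3 = 10^(9.14/10) = 8.204, G_3 = 10^(−6.78/10) = 0.2099
  Stage 4: F_4 = 10^(3.83/10) = 2.415, G_4 = 10^(32.1/10) = 1622
Friis cascade:
  F = 1.318 + (3.097 − 1)/37.15 + (8.204 − 1)/660.7 + (2.415 − 1)/138.7 = 1.396
NF = 10 log₁₀(1.396) = 1.45 dB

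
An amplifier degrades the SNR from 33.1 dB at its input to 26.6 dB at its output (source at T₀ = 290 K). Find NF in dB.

6.5 dB

NF (dB) = SNR_in(dB) − SNR_out(dB) when the source is at T₀
NF = 33.1 − 26.6 = 6.5 dB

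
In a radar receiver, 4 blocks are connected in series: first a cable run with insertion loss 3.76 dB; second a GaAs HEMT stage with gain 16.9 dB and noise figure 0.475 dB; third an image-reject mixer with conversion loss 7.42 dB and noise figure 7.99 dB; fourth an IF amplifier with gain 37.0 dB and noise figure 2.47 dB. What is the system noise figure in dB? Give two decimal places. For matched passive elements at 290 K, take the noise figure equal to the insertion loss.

4.93 dB

Convert to linear (a loss of L dB is a gain of −L dB): F_i = 10^(NF_i/10), G_i = 10^(G_i,dB/10)
  Stage 1: F_1 = 10^(3.76/10) = 2.377, G_1 = 10^(−3.76/10) = 0.4207
  Stage 2: F_2 = 10^(0.475/10) = 1.116, G_2 = 10^(16.9/10) = 48.98
  Stage 3: F_3 = 10^(7.99/10) = 6.295, G_3 = 10^(−7.42/10) = 0.1811
  Stage 4: F_4 = 10^(2.47/10) = 1.766, G_4 = 10^(37.0/10) = 5012
Friis cascade:
  F = 2.377 + (1.116 − 1)/0.4207 + (6.295 − 1)/20.61 + (1.766 − 1)/3.733 = 3.114
NF = 10 log₁₀(3.114) = 4.93 dB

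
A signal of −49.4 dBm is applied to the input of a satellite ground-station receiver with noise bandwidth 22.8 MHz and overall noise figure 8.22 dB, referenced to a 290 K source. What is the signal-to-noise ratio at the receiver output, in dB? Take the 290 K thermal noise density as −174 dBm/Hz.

Noise floor: N = −174 + 10 log₁₀(B) + NF
10 log₁₀(2.28×10⁷) = 73.58 dB
N = −174 + 73.58 + 8.22 = −92.20 dBm
SNR = P_sig − N = −49.4 − (−92.20) = 42.80 dB → 42.8 dB

42.8 dB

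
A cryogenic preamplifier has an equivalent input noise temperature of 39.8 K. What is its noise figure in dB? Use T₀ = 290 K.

0.559 dB

F = 1 + T_e/T₀ = 1 + 39.8/290 = 1.13724
NF = 10 log₁₀(1.13724) = 0.559 dB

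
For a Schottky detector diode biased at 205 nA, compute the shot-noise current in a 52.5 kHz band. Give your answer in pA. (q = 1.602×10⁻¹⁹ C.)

58.7 pA

I_n = √(2qI·B)
2qI·B = 2 × 1.602×10⁻¹⁹ × 2.05×10⁻⁷ × 5.25×10⁴ = 3.45×10⁻²¹ A²
I_n = √(3.45×10⁻²¹) = 5.87×10⁻¹¹ A = 58.7 pA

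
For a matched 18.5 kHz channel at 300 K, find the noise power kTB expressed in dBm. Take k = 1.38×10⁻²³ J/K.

−131.2 dBm

P_n = kTB = 1.38×10⁻²³ × 300 × 1.85×10⁴ = 7.66×10⁻¹⁷ W
In dBm: 10 log₁₀(7.66×10⁻¹⁷ / 10⁻³) = −131.2 dBm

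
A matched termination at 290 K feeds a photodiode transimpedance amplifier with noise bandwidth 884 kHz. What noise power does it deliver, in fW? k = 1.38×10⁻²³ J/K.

P_n = kTB = 1.38×10⁻²³ × 290 × 8.84×10⁵ = 3.54×10⁻¹⁵ W = 3.54 fW

3.54 fW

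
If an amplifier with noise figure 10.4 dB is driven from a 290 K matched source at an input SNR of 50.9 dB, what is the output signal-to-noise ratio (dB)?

40.5 dB

By definition F = SNR_in/SNR_out, so in dB: SNR_out = SNR_in − NF
SNR_out = 50.9 − 10.4 = 40.5 dB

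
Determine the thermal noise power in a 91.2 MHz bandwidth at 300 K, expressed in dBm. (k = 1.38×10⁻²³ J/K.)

−94.2 dBm

P_n = kTB = 1.38×10⁻²³ × 300 × 9.12×10⁷ = 3.78×10⁻¹³ W
In dBm: 10 log₁₀(3.78×10⁻¹³ / 10⁻³) = −94.2 dBm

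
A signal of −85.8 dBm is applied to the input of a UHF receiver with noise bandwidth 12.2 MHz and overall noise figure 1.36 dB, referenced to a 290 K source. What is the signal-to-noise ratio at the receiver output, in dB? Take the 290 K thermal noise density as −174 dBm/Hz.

16.0 dB

Noise floor: N = −174 + 10 log₁₀(B) + NF
10 log₁₀(1.22×10⁷) = 70.86 dB
N = −174 + 70.86 + 1.36 = −101.78 dBm
SNR = P_sig − N = −85.8 − (−101.78) = 15.98 dB → 16.0 dB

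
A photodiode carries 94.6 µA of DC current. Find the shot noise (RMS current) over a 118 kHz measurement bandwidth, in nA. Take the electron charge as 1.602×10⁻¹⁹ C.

I_n = √(2qI·B)
2qI·B = 2 × 1.602×10⁻¹⁹ × 9.46×10⁻⁵ × 1.18×10⁵ = 3.58×10⁻¹⁸ A²
I_n = √(3.58×10⁻¹⁸) = 1.89×10⁻⁹ A = 1.89 nA

1.89 nA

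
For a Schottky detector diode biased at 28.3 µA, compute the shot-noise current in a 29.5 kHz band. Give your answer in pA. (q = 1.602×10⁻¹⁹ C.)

517 pA

I_n = √(2qI·B)
2qI·B = 2 × 1.602×10⁻¹⁹ × 2.83×10⁻⁵ × 2.95×10⁴ = 2.67×10⁻¹⁹ A²
I_n = √(2.67×10⁻¹⁹) = 5.17×10⁻¹⁰ A = 517 pA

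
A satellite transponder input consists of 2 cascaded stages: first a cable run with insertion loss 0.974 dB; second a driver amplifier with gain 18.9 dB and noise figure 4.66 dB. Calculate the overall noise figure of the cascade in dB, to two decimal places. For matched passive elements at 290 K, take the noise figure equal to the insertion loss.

Convert to linear (a loss of L dB is a gain of −L dB): F_i = 10^(NF_i/10), G_i = 10^(G_i,dB/10)
  Stage 1: F_1 = 10^(0.974/10) = 1.251, G_1 = 10^(−0.974/10) = 0.7991
  Stage 2: F_2 = 10^(4.66/10) = 2.924, G_2 = 10^(18.9/10) = 77.62
Friis cascade:
  F = 1.251 + (2.924 − 1)/0.7991 = 3.659
NF = 10 log₁₀(3.659) = 5.63 dB

5.63 dB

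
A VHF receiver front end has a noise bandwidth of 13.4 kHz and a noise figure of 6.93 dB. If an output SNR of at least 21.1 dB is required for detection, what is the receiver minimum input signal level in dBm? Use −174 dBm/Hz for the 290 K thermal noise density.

Sensitivity = −174 + 10 log₁₀(B) + NF + SNR_min
= −174 + 41.27 + 6.93 + 21.1
= −104.70 dBm → −104.7 dBm

−104.7 dBm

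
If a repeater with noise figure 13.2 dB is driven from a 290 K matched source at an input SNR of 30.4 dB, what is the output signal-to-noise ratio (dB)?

By definition F = SNR_in/SNR_out, so in dB: SNR_out = SNR_in − NF
SNR_out = 30.4 − 13.2 = 17.2 dB

17.2 dB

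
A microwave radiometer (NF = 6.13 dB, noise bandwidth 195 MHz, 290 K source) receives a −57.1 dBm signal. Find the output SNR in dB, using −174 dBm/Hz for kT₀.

27.9 dB

Noise floor: N = −174 + 10 log₁₀(B) + NF
10 log₁₀(1.95×10⁸) = 82.9 dB
N = −174 + 82.9 + 6.13 = −84.97 dBm
SNR = P_sig − N = −57.1 − (−84.97) = 27.87 dB → 27.9 dB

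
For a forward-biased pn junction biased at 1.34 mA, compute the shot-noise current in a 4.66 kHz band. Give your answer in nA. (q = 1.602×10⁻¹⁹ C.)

I_n = √(2qI·B)
2qI·B = 2 × 1.602×10⁻¹⁹ × 1.34×10⁻³ × 4.66×10³ = 2.00×10⁻¹⁸ A²
I_n = √(2.00×10⁻¹⁸) = 1.41×10⁻⁹ A = 1.41 nA

1.41 nA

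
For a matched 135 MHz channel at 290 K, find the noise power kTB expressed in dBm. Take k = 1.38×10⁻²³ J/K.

−92.7 dBm

P_n = kTB = 1.38×10⁻²³ × 290 × 1.35×10⁸ = 5.40×10⁻¹³ W
In dBm: 10 log₁₀(5.40×10⁻¹³ / 10⁻³) = −92.7 dBm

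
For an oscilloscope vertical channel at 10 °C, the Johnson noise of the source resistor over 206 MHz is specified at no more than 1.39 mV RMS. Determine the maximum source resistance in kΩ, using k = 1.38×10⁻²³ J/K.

T = 10 °C + 273.15 = 283.15 K
Johnson–Nyquist: V_n = √(4kTRB) ⇒ R = V_n² / (4kTB)
4kTB = 4 × 1.38×10⁻²³ × 283.15 × 2.06×10⁸ = 3.22×10⁻¹²
R = (1.39×10⁻³)² / 3.22×10⁻¹² = 6.00×10⁵ Ω = 600 kΩ

600 kΩ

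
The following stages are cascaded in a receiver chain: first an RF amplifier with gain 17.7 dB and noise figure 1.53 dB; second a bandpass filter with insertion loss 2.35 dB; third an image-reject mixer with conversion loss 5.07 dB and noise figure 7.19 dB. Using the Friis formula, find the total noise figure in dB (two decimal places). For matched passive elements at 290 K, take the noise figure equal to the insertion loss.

1.93 dB

Convert to linear (a loss of L dB is a gain of −L dB): F_i = 10^(NF_i/10), G_i = 10^(G_i,dB/10)
  Stage 1: F_1 = 10^(1.53/10) = 1.422, G_1 = 10^(17.7/10) = 58.88
  Stage 2: F_2 = 10^(2.35/10) = 1.718, G_2 = 10^(−2.35/10) = 0.5821
  Stage 3: F_3 = 10^(7.19/10) = 5.236, G_3 = 10^(−5.07/10) = 0.3112
Friis cascade:
  F = 1.422 + (1.718 − 1)/58.88 + (5.236 − 1)/34.28 = 1.558
NF = 10 log₁₀(1.558) = 1.93 dB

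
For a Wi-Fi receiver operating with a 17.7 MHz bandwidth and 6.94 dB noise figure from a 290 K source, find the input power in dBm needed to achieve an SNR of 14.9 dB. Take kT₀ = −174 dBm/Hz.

Sensitivity = −174 + 10 log₁₀(B) + NF + SNR_min
= −174 + 72.48 + 6.94 + 14.9
= −79.68 dBm → −79.7 dBm

−79.7 dBm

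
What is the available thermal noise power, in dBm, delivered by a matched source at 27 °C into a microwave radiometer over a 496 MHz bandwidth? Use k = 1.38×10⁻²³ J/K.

−86.9 dBm

T = 27 °C + 273.15 = 300.15 K
P_n = kTB = 1.38×10⁻²³ × 300.15 × 4.96×10⁸ = 2.05×10⁻¹² W
In dBm: 10 log₁₀(2.05×10⁻¹² / 10⁻³) = −86.9 dBm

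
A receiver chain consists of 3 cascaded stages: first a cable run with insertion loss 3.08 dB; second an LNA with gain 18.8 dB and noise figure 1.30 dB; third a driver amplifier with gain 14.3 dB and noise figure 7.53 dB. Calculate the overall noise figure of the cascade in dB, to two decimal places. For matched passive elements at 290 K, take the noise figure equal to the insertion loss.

4.57 dB

Convert to linear (a loss of L dB is a gain of −L dB): F_i = 10^(NF_i/10), G_i = 10^(G_i,dB/10)
  Stage 1: F_1 = 10^(3.08/10) = 2.032, G_1 = 10^(−3.08/10) = 0.4920
  Stage 2: F_2 = 10^(1.30/10) = 1.349, G_2 = 10^(18.8/10) = 75.86
  Stage 3: F_3 = 10^(7.53/10) = 5.662, G_3 = 10^(14.3/10) = 26.92
Friis cascade:
  F = 2.032 + (1.349 − 1)/0.4920 + (5.662 − 1)/37.33 = 2.866
NF = 10 log₁₀(2.866) = 4.57 dB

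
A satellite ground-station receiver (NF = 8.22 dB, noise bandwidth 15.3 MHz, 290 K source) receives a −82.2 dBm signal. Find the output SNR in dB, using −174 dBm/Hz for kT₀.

11.7 dB

Noise floor: N = −174 + 10 log₁₀(B) + NF
10 log₁₀(1.53×10⁷) = 71.85 dB
N = −174 + 71.85 + 8.22 = −93.93 dBm
SNR = P_sig − N = −82.2 − (−93.93) = 11.73 dB → 11.7 dB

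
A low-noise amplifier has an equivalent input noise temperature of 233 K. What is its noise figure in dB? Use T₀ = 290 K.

2.56 dB

F = 1 + T_e/T₀ = 1 + 233/290 = 1.80345
NF = 10 log₁₀(1.80345) = 2.56 dB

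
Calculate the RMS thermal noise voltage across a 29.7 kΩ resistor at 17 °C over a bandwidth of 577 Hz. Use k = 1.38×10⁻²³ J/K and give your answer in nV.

T = 17 °C + 273.15 = 290.15 K
V_n = √(4kTRB)
4kTRB = 4 × 1.38×10⁻²³ × 290.15 × 2.97×10⁴ × 5.77×10² = 2.74×10⁻¹³ V²
V_n = √(2.74×10⁻¹³) = 5.24×10⁻⁷ V = 524 nV

524 nV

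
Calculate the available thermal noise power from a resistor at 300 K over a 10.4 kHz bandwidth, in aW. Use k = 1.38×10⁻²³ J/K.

P_n = kTB = 1.38×10⁻²³ × 300 × 1.04×10⁴ = 4.31×10⁻¹⁷ W = 43.1 aW

43.1 aW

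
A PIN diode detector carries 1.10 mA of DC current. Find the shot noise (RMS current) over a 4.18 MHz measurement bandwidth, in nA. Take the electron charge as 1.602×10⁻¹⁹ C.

I_n = √(2qI·B)
2qI·B = 2 × 1.602×10⁻¹⁹ × 1.10×10⁻³ × 4.18×10⁶ = 1.47×10⁻¹⁵ A²
I_n = √(1.47×10⁻¹⁵) = 3.84×10⁻⁸ A = 38.4 nA

38.4 nA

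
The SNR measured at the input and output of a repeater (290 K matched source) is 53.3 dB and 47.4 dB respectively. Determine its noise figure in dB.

NF (dB) = SNR_in(dB) − SNR_out(dB) when the source is at T₀
NF = 53.3 − 47.4 = 5.9 dB

5.9 dB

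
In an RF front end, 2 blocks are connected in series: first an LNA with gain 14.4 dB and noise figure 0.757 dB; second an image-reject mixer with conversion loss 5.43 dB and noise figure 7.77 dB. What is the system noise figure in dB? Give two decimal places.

Convert to linear (a loss of L dB is a gain of −L dB): F_i = 10^(NF_i/10), G_i = 10^(G_i,dB/10)
  Stage 1: F_1 = 10^(0.757/10) = 1.190, G_1 = 10^(14.4/10) = 27.54
  Stage 2: F_2 = 10^(7.77/10) = 5.984, G_2 = 10^(−5.43/10) = 0.2864
Friis cascade:
  F = 1.190 + (5.984 − 1)/27.54 = 1.371
NF = 10 log₁₀(1.371) = 1.37 dB

1.37 dB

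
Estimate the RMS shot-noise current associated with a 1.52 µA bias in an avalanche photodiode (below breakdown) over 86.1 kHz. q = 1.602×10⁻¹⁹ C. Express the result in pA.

205 pA

I_n = √(2qI·B)
2qI·B = 2 × 1.602×10⁻¹⁹ × 1.52×10⁻⁶ × 8.61×10⁴ = 4.19×10⁻²⁰ A²
I_n = √(4.19×10⁻²⁰) = 2.05×10⁻¹⁰ A = 205 pA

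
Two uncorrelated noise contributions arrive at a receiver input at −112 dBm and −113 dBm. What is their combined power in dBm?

Convert to linear, add, convert back:
P₁ = 6.31×10⁻¹⁵ W, P₂ = 5.01×10⁻¹⁵ W
P_tot = 1.13×10⁻¹⁴ W → 10 log₁₀(P_tot / 10⁻³) = −109.5 dBm

−109.5 dBm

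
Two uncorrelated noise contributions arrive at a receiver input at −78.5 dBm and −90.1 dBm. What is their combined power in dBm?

Convert to linear, add, convert back:
P₁ = 1.41×10⁻¹¹ W, P₂ = 9.77×10⁻¹³ W
P_tot = 1.51×10⁻¹¹ W → 10 log₁₀(P_tot / 10⁻³) = −78.2 dBm

−78.2 dBm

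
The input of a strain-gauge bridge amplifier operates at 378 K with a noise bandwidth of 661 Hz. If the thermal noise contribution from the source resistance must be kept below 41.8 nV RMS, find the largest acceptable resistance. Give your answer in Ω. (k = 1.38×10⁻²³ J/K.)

Johnson–Nyquist: V_n = √(4kTRB) ⇒ R = V_n² / (4kTB)
4kTB = 4 × 1.38×10⁻²³ × 378 × 6.61×10² = 1.38×10⁻¹⁷
R = (4.18×10⁻⁸)² / 1.38×10⁻¹⁷ = 1.27×10² Ω = 127 Ω

127 Ω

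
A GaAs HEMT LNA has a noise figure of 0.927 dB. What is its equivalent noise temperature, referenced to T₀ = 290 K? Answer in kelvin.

F = 10^(0.927/10) = 1.23794
T_e = (F − 1)·T₀ = (1.23794 − 1) × 290 = 69.0 K

69.0 K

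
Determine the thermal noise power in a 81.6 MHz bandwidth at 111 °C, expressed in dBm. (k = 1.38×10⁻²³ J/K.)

−93.6 dBm

T = 111 °C + 273.15 = 384.15 K
P_n = kTB = 1.38×10⁻²³ × 384.15 × 8.16×10⁷ = 4.33×10⁻¹³ W
In dBm: 10 log₁₀(4.33×10⁻¹³ / 10⁻³) = −93.6 dBm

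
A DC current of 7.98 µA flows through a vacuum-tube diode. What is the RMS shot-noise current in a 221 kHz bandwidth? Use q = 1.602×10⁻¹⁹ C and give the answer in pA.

I_n = √(2qI·B)
2qI·B = 2 × 1.602×10⁻¹⁹ × 7.98×10⁻⁶ × 2.21×10⁵ = 5.65×10⁻¹⁹ A²
I_n = √(5.65×10⁻¹⁹) = 7.52×10⁻¹⁰ A = 752 pA

752 pA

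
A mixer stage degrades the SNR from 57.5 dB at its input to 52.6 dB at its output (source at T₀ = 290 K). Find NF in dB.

4.9 dB

NF (dB) = SNR_in(dB) − SNR_out(dB) when the source is at T₀
NF = 57.5 − 52.6 = 4.9 dB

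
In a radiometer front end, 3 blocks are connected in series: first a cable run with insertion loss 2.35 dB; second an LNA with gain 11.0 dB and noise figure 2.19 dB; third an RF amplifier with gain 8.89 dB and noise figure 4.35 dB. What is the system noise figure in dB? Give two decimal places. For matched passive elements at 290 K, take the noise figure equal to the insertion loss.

Convert to linear (a loss of L dB is a gain of −L dB): F_i = 10^(NF_i/10), G_i = 10^(G_i,dB/10)
  Stage 1: F_1 = 10^(2.35/10) = 1.718, G_1 = 10^(−2.35/10) = 0.5821
  Stage 2: F_2 = 10^(2.19/10) = 1.656, G_2 = 10^(11.0/10) = 12.59
  Stage 3: F_3 = 10^(4.35/10) = 2.723, G_3 = 10^(8.89/10) = 7.745
Friis cascade:
  F = 1.718 + (1.656 − 1)/0.5821 + (2.723 − 1)/7.328 = 3.080
NF = 10 log₁₀(3.080) = 4.88 dB

4.88 dB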